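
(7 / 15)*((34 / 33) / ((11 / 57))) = 4522 / 1815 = 2.49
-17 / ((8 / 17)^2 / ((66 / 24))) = -54043 / 256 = -211.11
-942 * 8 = -7536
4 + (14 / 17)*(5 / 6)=239 / 51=4.69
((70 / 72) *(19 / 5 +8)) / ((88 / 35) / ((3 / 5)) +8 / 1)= 2891 / 3072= 0.94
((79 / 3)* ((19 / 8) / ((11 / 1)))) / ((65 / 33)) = 1501 / 520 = 2.89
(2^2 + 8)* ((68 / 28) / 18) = 34 / 21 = 1.62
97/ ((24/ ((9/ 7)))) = 291/ 56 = 5.20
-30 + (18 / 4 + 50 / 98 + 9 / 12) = -4751 / 196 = -24.24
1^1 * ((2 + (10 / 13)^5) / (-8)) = -421293 / 1485172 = -0.28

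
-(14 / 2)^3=-343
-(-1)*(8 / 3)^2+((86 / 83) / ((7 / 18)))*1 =51116 / 5229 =9.78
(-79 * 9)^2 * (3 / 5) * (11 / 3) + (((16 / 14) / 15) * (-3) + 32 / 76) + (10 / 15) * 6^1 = 739580011 / 665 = 1112150.39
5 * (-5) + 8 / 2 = -21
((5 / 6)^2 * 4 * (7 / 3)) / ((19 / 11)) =1925 / 513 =3.75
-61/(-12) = 61/12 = 5.08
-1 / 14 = -0.07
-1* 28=-28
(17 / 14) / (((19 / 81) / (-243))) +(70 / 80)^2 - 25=-10913835 / 8512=-1282.17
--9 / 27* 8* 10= 80 / 3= 26.67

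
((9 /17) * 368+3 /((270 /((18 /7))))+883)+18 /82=26299557 /24395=1078.07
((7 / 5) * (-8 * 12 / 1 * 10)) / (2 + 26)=-48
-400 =-400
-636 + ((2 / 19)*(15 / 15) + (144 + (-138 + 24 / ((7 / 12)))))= -78304 / 133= -588.75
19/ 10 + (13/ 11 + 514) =56879/ 110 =517.08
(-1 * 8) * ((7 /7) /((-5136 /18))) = 3 /107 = 0.03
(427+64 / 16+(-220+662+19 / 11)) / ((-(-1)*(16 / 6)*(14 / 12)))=281.16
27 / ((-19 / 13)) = -351 / 19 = -18.47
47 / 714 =0.07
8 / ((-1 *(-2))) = 4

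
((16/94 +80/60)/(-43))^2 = 0.00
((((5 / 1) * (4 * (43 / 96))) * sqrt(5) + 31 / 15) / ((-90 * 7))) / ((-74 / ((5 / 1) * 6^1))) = 31 / 23310 + 215 * sqrt(5) / 37296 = 0.01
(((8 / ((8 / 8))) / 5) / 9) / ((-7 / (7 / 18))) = -4 / 405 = -0.01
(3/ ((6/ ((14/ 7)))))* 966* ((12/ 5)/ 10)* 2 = 11592/ 25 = 463.68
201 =201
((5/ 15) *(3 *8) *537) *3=12888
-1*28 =-28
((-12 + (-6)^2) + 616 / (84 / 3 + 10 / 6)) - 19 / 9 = 34165 / 801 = 42.65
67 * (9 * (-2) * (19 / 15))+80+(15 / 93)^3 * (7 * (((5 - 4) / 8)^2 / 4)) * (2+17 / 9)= -1447.60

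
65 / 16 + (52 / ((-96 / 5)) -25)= -1135 / 48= -23.65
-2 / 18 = -0.11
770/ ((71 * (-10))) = -77/ 71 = -1.08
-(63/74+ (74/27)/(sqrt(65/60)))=-148*sqrt(39)/351 - 63/74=-3.48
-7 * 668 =-4676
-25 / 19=-1.32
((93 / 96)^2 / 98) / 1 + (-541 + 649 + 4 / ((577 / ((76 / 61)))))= 381529980477 / 3532089344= 108.02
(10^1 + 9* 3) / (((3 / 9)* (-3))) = -37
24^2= 576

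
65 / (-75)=-13 / 15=-0.87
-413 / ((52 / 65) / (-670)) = 691775 / 2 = 345887.50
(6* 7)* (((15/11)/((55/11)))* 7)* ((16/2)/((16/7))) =3087/11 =280.64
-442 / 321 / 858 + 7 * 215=15942448 / 10593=1505.00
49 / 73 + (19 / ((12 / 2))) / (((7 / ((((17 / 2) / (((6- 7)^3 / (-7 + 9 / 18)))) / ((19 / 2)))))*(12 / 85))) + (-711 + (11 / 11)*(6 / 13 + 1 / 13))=-661152763 / 956592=-691.15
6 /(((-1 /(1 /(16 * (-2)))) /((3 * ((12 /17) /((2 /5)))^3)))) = 30375 /9826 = 3.09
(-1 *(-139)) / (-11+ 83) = 139 / 72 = 1.93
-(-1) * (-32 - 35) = -67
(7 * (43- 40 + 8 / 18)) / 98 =31 / 126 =0.25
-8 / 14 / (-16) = 1 / 28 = 0.04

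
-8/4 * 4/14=-4/7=-0.57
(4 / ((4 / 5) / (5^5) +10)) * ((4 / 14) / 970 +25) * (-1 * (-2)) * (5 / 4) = 1326187500 / 53048233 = 25.00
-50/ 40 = -5/ 4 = -1.25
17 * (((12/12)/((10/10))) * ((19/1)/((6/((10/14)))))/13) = 1615/546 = 2.96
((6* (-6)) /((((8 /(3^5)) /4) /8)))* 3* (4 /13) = -419904 /13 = -32300.31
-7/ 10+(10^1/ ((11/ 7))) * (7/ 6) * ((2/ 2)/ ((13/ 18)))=13699/ 1430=9.58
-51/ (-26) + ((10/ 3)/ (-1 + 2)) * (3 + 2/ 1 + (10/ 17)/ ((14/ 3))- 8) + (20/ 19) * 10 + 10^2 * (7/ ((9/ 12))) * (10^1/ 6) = 824542559/ 529074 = 1558.46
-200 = -200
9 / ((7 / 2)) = 18 / 7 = 2.57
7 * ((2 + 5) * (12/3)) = 196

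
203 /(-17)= -203 /17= -11.94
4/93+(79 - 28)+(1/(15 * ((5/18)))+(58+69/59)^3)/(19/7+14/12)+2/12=2772346423107971/51889004350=53428.40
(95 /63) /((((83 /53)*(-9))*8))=-5035 /376488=-0.01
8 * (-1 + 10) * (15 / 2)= 540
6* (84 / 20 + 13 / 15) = 152 / 5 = 30.40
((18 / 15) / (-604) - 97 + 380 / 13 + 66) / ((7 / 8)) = -19868 / 9815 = -2.02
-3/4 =-0.75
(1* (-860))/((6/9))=-1290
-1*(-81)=81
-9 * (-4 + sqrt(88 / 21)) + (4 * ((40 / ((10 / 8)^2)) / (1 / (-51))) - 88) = -26372 / 5 - 6 * sqrt(462) / 7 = -5292.82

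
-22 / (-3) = 22 / 3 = 7.33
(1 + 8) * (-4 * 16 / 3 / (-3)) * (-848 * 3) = -162816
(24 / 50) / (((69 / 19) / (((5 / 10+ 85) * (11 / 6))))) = 11913 / 575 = 20.72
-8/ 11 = -0.73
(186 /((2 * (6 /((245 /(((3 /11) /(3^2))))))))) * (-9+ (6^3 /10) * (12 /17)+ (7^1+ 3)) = 69225387 /34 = 2036040.79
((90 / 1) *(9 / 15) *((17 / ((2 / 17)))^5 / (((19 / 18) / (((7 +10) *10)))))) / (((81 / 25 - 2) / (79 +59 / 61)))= 2539020585989875442625 / 71858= 35333861031337853.02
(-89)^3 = -704969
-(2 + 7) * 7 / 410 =-63 / 410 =-0.15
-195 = -195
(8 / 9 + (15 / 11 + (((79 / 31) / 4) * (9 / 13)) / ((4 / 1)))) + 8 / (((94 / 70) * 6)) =100679531 / 30002544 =3.36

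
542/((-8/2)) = -271/2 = -135.50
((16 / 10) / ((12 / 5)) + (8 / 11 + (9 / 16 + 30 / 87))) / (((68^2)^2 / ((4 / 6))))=0.00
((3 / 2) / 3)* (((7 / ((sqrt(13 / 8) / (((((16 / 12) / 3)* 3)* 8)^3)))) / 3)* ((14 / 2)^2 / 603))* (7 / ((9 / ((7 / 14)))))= 39337984* sqrt(26) / 5714631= 35.10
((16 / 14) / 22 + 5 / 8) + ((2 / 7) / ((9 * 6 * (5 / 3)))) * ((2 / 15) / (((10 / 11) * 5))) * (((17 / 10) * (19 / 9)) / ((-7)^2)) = 15516465707 / 22920975000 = 0.68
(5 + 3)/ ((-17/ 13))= -104/ 17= -6.12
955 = 955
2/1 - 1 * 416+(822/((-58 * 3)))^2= -329405/841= -391.68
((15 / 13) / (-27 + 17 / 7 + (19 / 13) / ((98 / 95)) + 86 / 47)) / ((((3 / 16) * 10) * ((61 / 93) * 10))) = -1713432 / 389451145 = -0.00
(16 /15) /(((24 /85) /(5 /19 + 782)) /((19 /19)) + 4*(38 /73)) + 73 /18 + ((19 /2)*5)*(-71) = -363856504199 /108035577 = -3367.93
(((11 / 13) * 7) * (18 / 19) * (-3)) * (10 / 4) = -10395 / 247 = -42.09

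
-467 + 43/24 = -11165/24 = -465.21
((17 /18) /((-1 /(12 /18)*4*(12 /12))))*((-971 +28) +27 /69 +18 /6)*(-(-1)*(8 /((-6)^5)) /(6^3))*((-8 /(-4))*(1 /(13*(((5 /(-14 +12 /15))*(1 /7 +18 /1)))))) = 28288799 /1793814141600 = 0.00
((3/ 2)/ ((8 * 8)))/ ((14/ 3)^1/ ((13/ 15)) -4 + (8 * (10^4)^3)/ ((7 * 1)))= 0.00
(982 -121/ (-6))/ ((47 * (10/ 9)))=18039/ 940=19.19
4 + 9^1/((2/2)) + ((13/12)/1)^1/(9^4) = 1023529/78732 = 13.00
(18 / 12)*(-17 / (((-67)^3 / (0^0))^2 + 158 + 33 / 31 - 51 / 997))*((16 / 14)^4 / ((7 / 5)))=-5380290560 / 15662987973479451521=-0.00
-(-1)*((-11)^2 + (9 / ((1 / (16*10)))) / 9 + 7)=288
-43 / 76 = -0.57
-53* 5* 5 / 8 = -165.62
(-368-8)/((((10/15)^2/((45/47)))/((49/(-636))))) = 6615/106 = 62.41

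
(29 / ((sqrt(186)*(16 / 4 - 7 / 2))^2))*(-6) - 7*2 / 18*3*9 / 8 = -1579 / 248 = -6.37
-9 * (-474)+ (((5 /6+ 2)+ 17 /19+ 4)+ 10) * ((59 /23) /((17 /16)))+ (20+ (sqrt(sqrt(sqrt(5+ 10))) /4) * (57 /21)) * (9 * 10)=855 * 15^(1 /8) /14+ 136146854 /22287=6194.48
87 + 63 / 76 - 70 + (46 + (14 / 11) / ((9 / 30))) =170723 / 2508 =68.07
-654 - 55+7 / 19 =-13464 / 19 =-708.63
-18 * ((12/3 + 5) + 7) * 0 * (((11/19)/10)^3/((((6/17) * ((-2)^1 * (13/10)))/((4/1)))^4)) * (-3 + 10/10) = 0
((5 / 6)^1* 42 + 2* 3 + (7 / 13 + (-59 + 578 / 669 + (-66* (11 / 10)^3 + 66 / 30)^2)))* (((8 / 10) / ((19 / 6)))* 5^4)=15912552484313 / 13770250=1155574.70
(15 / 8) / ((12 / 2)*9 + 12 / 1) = 5 / 176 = 0.03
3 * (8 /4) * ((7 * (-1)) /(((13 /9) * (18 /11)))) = -231 /13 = -17.77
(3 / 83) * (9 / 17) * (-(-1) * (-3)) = -81 / 1411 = -0.06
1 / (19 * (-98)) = -1 / 1862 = -0.00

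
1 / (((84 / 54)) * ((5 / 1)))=0.13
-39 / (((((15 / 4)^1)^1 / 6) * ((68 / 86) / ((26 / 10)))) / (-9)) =784836 / 425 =1846.67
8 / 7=1.14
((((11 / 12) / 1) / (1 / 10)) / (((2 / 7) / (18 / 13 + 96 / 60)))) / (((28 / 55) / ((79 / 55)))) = 84293 / 312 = 270.17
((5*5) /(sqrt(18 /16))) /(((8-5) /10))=500*sqrt(2) /9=78.57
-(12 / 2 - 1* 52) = 46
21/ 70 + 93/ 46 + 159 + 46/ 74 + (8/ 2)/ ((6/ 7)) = 2126777/ 12765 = 166.61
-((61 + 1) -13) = -49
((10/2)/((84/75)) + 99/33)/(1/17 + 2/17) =3553/84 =42.30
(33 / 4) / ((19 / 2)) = 33 / 38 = 0.87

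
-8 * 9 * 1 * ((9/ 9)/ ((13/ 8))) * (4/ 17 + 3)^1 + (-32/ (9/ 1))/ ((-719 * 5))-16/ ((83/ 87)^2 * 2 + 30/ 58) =-1461635524048/ 9731769255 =-150.19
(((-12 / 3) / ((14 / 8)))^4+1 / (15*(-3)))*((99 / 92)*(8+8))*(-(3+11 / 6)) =-1880006722 / 828345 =-2269.59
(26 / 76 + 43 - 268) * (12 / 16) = -25611 / 152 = -168.49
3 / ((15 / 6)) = 6 / 5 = 1.20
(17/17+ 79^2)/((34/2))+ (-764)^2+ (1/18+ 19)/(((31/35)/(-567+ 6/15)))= 5424788731/9486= 571873.15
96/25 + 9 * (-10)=-2154/25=-86.16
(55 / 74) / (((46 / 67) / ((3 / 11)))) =0.30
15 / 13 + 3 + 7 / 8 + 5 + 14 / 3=4585 / 312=14.70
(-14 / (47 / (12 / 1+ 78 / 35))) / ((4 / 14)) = -14.83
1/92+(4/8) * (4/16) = 25/184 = 0.14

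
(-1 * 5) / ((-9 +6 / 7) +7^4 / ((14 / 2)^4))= 7 / 10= 0.70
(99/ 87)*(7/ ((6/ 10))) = 385/ 29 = 13.28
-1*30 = -30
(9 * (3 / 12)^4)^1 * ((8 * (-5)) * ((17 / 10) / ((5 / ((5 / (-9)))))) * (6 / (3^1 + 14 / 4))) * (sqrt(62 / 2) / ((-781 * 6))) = -17 * sqrt(31) / 324896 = -0.00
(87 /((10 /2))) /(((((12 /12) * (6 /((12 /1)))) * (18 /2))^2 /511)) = 59276 /135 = 439.08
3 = 3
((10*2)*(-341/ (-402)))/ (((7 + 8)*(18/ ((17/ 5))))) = 5797/ 27135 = 0.21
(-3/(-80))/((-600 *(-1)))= 1/16000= 0.00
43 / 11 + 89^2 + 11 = 87295 / 11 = 7935.91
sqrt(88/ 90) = 2 * sqrt(55)/ 15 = 0.99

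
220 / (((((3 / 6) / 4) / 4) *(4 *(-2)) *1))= -880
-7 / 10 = -0.70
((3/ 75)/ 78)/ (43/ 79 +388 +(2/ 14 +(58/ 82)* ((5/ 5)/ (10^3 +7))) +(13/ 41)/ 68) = 776278174/ 588380372719425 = 0.00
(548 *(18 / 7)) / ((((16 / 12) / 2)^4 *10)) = 99873 / 140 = 713.38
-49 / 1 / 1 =-49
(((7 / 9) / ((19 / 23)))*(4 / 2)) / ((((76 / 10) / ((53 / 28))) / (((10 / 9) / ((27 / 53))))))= 1615175 / 1579014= 1.02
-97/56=-1.73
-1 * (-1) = 1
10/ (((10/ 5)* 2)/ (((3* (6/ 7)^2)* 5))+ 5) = 675/ 362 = 1.86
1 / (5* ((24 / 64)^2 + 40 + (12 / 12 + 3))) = 64 / 14125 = 0.00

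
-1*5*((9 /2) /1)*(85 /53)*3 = -108.25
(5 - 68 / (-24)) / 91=0.09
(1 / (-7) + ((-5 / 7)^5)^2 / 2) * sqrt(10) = -70941589 * sqrt(10) / 564950498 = -0.40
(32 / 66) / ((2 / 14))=112 / 33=3.39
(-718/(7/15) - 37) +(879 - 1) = -4883/7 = -697.57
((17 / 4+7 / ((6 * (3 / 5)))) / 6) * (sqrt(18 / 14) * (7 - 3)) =223 * sqrt(7) / 126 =4.68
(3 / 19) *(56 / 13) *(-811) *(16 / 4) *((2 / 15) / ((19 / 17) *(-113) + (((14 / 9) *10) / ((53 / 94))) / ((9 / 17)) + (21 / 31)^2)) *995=2535450560215776 / 638557610795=3970.59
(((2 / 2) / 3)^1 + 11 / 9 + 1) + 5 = 68 / 9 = 7.56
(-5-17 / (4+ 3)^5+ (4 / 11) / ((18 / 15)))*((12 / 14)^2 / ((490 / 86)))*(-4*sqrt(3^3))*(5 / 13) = 16134160032*sqrt(3) / 5770565801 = 4.84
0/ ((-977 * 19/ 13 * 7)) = 0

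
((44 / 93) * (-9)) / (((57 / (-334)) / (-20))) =-293920 / 589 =-499.02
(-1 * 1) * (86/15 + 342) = -5216/15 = -347.73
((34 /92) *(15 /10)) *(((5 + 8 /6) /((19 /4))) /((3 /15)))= 85 /23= 3.70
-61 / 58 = -1.05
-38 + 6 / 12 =-75 / 2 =-37.50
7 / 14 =1 / 2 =0.50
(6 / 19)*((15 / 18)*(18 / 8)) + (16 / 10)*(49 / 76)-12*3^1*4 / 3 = -17623 / 380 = -46.38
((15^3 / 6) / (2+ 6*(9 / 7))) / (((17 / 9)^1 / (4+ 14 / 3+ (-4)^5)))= -35980875 / 1156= -31125.32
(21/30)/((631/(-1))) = -7/6310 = -0.00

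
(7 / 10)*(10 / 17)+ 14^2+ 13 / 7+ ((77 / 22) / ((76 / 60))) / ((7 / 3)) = 199.45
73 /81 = 0.90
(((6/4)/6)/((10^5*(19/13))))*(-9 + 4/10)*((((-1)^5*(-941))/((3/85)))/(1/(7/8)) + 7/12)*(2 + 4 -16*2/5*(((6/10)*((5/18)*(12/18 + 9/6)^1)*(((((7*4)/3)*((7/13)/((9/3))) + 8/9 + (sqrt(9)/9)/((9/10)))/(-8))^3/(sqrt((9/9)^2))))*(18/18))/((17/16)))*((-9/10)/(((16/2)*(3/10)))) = 0.79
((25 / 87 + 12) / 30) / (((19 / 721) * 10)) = 770749 / 495900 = 1.55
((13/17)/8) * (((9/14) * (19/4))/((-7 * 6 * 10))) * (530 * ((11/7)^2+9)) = -11035713/2612288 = -4.22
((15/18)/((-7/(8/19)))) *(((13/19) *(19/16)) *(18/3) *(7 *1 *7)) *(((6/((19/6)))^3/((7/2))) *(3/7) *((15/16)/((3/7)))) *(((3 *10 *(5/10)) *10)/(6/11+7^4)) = -4691115000/3442689857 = -1.36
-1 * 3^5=-243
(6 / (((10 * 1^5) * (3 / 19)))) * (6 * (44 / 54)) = 836 / 45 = 18.58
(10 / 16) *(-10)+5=-5 / 4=-1.25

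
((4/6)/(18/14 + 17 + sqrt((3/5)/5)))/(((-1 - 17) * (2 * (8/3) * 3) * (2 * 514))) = -350/2841194367 + 245 * sqrt(3)/181836439488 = -0.00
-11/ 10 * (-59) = 649/ 10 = 64.90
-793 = -793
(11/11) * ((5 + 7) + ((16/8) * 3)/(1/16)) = 108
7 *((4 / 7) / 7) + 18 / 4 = 71 / 14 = 5.07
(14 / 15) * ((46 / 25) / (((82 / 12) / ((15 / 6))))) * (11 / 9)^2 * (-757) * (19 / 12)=-280195223 / 249075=-1124.94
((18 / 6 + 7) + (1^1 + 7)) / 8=9 / 4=2.25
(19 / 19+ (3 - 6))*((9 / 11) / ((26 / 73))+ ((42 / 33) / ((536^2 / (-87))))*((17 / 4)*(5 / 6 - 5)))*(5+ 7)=-1135885557 / 20541664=-55.30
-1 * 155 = -155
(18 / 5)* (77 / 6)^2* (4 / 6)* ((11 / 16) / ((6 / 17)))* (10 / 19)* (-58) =-32152967 / 1368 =-23503.63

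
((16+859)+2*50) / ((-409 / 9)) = -8775 / 409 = -21.45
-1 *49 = -49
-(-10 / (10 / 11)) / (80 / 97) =1067 / 80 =13.34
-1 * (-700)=700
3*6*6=108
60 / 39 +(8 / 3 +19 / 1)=23.21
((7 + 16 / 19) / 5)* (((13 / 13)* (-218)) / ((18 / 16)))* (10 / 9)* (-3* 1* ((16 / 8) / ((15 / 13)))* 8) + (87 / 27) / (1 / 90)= 110331646 / 7695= 14338.10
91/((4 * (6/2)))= 91/12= 7.58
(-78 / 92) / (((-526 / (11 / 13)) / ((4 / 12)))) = 11 / 24196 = 0.00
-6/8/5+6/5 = 21/20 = 1.05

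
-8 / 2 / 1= -4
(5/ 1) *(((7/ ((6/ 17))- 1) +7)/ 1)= 775/ 6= 129.17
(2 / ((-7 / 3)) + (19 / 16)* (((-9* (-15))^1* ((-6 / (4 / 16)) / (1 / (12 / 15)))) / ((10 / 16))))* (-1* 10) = 344796 / 7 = 49256.57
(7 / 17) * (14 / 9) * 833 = 4802 / 9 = 533.56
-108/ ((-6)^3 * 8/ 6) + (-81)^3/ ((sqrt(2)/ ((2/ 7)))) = 3/ 8 - 531441 * sqrt(2)/ 7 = -107366.92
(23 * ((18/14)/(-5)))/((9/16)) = -368/35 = -10.51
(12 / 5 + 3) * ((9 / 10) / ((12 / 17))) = 1377 / 200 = 6.88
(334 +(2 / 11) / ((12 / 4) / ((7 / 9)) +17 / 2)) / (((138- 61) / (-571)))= -362944730 / 146531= -2476.91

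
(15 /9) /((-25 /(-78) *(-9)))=-26 /45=-0.58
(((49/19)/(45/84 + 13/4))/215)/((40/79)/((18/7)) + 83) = 487746/12806920265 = 0.00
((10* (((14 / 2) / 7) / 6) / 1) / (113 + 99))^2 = 25 / 404496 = 0.00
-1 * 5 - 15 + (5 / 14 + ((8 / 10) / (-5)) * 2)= -6987 / 350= -19.96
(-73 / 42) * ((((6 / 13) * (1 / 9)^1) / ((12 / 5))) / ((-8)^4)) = -365 / 40255488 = -0.00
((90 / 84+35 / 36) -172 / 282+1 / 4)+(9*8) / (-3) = -132157 / 5922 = -22.32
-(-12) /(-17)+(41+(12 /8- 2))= 1353 /34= 39.79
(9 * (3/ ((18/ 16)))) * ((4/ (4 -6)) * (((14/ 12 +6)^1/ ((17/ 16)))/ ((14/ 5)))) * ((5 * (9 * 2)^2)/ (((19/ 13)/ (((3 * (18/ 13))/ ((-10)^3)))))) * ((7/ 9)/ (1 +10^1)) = 668736/ 17765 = 37.64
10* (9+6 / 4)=105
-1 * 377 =-377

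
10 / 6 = 5 / 3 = 1.67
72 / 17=4.24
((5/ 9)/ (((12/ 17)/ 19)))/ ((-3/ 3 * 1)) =-1615/ 108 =-14.95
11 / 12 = 0.92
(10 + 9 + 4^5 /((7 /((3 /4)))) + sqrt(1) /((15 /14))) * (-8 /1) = -108904 /105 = -1037.18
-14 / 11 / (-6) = 7 / 33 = 0.21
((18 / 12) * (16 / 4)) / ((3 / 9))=18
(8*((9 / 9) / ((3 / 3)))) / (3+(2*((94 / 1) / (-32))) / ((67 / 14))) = 2144 / 475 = 4.51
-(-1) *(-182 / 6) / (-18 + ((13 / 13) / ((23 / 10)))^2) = 6877 / 4038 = 1.70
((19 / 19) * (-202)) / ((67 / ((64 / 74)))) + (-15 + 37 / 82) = -3487495 / 203278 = -17.16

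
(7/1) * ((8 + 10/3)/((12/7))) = 833/18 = 46.28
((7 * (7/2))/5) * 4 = 98/5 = 19.60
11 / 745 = 0.01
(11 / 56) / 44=1 / 224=0.00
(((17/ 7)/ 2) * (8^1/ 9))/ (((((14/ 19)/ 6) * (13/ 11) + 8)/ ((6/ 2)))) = 0.40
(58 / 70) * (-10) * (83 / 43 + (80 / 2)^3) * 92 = -14685114888 / 301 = -48787757.10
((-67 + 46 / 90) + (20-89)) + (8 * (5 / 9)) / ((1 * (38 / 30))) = -112843 / 855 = -131.98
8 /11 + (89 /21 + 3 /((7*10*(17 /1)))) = 195089 /39270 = 4.97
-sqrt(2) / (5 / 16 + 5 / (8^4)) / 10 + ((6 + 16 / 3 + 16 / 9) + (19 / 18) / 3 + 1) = 781 / 54 - 2048 * sqrt(2) / 6425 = 14.01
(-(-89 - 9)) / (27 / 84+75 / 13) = 35672 / 2217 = 16.09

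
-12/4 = -3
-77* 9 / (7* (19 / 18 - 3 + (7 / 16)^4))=58392576 / 1125271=51.89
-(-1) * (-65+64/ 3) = -131/ 3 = -43.67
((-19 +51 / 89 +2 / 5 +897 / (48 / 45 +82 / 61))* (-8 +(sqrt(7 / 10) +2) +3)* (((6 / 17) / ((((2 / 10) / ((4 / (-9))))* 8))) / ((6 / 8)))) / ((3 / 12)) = 926771848 / 1668839 - 463385924* sqrt(70) / 25032585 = 400.46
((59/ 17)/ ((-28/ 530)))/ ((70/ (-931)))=59413/ 68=873.72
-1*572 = -572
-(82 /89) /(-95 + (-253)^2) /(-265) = 41 /753705845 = 0.00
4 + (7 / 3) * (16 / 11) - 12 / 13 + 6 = 5350 / 429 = 12.47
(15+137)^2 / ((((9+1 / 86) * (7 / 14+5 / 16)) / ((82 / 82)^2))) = 31791104 / 10075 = 3155.44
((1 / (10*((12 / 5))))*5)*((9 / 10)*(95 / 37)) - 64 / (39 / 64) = -104.54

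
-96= -96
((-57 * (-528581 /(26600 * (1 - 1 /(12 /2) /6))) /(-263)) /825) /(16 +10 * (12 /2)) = -4757229 /67334575000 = -0.00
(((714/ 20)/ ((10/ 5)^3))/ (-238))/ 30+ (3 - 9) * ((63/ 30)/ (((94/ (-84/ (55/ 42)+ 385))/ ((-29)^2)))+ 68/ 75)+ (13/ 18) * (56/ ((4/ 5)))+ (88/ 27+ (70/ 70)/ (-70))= -5647264947953/ 156340800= -36121.50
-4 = -4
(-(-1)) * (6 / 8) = 3 / 4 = 0.75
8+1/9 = 73/9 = 8.11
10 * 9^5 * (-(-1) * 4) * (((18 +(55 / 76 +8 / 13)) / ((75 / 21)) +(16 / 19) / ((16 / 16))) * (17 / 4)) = 155141386317 / 2470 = 62810277.86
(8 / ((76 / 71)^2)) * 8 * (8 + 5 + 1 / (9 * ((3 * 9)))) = 63718240 / 87723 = 726.36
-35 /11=-3.18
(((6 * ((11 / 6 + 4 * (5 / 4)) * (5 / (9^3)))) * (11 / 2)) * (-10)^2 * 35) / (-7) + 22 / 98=-27615731 / 35721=-773.10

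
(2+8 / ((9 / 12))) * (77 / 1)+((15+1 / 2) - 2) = 5933 / 6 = 988.83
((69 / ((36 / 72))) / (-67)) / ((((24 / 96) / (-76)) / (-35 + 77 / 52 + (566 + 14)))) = 298037496 / 871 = 342178.53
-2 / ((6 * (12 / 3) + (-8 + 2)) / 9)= -1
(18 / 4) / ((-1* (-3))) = 3 / 2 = 1.50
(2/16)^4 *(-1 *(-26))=13/2048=0.01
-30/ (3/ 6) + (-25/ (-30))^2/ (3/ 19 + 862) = -35382485/ 589716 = -60.00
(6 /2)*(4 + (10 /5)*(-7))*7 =-210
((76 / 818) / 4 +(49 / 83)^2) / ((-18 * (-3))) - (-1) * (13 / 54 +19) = 5857069787 / 304300908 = 19.25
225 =225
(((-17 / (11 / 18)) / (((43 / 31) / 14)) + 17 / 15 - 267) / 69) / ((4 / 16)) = -15513536 / 489555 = -31.69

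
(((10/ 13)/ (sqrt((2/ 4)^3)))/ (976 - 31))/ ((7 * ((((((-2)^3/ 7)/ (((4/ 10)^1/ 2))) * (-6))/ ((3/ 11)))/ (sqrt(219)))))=sqrt(438)/ 540540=0.00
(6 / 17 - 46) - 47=-1575 / 17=-92.65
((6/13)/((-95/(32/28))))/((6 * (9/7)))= -8/11115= -0.00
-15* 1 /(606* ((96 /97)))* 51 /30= -1649 /38784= -0.04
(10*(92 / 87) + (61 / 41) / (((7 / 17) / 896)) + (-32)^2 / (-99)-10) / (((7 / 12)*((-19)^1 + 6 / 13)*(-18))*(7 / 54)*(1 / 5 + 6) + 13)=98783144200 / 5185810421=19.05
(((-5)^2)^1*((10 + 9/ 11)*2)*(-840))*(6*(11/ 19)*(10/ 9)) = -33320000/ 19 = -1753684.21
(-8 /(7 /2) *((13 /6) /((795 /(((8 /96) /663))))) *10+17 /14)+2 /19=25616179 /19412946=1.32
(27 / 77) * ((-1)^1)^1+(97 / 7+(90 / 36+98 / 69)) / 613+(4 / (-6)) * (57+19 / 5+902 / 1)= -2987890309 / 4652670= -642.19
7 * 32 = 224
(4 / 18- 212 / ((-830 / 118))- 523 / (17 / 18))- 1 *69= -592.40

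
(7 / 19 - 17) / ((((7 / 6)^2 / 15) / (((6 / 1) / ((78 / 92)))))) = -15698880 / 12103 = -1297.11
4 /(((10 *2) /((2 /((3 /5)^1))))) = 2 /3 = 0.67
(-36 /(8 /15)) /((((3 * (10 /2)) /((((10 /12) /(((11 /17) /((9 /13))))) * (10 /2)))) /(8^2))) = -183600 /143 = -1283.92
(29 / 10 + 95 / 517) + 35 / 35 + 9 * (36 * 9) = 15096833 / 5170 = 2920.08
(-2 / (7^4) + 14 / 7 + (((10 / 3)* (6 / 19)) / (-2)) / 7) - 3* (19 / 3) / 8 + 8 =2755015 / 364952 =7.55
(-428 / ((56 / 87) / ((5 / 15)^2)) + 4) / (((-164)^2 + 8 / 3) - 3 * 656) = -2935 / 1047088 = -0.00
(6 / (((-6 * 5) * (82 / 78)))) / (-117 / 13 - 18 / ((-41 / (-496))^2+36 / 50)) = 58114069 / 10314234495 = 0.01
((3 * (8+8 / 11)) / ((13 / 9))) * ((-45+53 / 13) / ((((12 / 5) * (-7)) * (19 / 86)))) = 371520 / 1859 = 199.85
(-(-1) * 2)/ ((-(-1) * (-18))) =-1/ 9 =-0.11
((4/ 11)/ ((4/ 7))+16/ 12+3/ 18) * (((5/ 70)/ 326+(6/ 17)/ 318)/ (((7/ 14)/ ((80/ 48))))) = 1284275/ 135701412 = 0.01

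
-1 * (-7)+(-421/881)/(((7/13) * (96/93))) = 1211745/197344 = 6.14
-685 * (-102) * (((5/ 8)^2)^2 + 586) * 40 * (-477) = -200041344897975/ 256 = -781411503507.71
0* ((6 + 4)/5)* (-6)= 0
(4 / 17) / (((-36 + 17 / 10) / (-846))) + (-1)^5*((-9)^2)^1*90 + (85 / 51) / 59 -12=-7530280439 / 1032087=-7296.17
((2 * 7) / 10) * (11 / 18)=77 / 90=0.86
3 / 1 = 3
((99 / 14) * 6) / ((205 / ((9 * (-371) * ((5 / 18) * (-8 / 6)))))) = 10494 / 41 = 255.95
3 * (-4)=-12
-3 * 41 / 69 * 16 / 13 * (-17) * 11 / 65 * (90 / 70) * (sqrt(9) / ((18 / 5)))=6.76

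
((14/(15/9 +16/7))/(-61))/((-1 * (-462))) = -7/55693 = -0.00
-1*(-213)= 213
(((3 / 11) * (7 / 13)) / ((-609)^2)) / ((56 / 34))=17 / 70714644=0.00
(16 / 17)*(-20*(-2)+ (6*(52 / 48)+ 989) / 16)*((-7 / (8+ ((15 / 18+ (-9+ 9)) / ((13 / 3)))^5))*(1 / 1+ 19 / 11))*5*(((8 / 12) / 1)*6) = -27204786627200 / 5925040957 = -4591.49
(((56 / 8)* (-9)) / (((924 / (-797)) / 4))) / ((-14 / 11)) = -2391 / 14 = -170.79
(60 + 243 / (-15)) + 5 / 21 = 44.04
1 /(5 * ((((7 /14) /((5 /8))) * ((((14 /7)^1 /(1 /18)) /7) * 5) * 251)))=7 /180720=0.00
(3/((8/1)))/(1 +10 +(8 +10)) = 3/232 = 0.01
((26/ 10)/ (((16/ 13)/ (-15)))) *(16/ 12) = -169/ 4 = -42.25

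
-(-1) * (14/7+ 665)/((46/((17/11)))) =493/22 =22.41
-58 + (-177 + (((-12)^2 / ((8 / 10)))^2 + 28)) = 32193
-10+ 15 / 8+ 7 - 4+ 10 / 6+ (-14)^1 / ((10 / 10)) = -419 / 24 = -17.46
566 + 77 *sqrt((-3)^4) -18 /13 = 16349 /13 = 1257.62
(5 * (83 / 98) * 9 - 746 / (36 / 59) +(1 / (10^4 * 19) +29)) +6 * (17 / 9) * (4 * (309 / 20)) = -38132733559 / 83790000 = -455.10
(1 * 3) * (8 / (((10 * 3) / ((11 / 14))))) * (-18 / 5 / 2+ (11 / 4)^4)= 779911 / 22400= 34.82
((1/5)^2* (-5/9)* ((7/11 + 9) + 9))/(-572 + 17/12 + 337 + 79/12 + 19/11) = 41/22302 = 0.00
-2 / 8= -1 / 4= -0.25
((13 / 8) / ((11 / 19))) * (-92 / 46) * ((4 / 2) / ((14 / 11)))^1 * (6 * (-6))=2223 / 7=317.57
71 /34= 2.09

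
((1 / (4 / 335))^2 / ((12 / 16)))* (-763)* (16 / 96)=-1189273.26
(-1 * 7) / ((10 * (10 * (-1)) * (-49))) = -1 / 700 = -0.00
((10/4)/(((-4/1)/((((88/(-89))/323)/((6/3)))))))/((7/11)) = 605/402458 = 0.00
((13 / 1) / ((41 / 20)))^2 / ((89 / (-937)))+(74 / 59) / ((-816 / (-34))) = -44840034067 / 105923172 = -423.33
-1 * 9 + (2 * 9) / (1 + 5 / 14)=81 / 19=4.26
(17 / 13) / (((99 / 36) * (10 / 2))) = 68 / 715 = 0.10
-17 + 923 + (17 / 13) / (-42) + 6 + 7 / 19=9464587 / 10374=912.34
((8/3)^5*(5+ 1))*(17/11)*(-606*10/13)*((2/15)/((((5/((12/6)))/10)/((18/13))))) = -7201619968/16731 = -430435.72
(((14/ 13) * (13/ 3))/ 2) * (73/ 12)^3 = 2723119/ 5184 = 525.29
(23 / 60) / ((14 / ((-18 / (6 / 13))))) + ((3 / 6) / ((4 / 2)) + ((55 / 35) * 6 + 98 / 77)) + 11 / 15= 98099 / 9240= 10.62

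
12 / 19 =0.63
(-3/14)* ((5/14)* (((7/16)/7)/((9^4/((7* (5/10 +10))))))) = -0.00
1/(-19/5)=-5/19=-0.26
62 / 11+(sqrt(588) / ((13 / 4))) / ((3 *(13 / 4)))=224 *sqrt(3) / 507+62 / 11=6.40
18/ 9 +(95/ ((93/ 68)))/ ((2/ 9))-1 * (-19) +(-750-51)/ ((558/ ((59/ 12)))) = 242933/ 744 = 326.52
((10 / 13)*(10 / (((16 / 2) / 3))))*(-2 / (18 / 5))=-125 / 78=-1.60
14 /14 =1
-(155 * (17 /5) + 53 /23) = -12174 /23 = -529.30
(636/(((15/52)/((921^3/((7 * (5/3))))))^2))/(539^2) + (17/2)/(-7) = 2099189182787344425241873/17794411250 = 117969015849700.81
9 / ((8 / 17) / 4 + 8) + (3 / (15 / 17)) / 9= 3077 / 2070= 1.49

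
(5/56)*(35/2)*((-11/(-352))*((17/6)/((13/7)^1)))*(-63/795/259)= -595/26104832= -0.00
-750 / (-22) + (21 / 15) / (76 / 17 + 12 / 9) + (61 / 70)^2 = 139966009 / 3988600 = 35.09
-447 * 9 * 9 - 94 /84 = -1520741 /42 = -36208.12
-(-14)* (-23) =-322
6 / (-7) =-6 / 7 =-0.86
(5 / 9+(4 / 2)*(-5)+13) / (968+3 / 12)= 128 / 34857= 0.00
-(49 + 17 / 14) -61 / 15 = -11399 / 210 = -54.28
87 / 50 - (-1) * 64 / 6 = 1861 / 150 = 12.41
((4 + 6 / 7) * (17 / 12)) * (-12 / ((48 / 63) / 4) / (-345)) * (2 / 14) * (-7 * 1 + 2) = -0.90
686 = 686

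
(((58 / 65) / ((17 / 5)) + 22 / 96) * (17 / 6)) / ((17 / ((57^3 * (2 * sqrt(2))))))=107309055 * sqrt(2) / 3536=42917.96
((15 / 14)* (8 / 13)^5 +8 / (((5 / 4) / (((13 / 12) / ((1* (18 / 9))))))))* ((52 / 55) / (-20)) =-138837052 / 824698875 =-0.17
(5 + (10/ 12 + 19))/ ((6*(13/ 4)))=149/ 117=1.27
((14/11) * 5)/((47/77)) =490/47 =10.43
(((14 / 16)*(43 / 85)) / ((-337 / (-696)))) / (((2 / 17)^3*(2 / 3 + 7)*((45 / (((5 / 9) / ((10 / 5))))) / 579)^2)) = 93967344569 / 100452960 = 935.44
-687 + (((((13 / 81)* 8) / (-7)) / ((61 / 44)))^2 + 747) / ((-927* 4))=-687.20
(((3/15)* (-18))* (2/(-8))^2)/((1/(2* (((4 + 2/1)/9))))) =-0.30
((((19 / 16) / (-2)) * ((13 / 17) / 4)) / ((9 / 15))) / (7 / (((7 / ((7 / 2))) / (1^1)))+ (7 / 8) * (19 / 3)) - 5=-296355 / 59024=-5.02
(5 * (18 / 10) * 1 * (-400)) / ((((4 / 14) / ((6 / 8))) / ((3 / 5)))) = -5670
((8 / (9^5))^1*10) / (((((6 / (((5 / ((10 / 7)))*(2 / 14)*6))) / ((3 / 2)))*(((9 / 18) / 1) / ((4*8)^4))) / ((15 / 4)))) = 52428800 / 6561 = 7990.98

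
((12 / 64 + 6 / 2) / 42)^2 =289 / 50176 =0.01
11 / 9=1.22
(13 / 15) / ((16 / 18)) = 39 / 40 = 0.98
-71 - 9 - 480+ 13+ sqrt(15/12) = -547+ sqrt(5)/2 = -545.88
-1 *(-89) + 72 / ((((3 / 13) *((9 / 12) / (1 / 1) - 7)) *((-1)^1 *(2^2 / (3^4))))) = 27497 / 25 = 1099.88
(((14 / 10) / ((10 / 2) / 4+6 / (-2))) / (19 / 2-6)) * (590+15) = -968 / 7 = -138.29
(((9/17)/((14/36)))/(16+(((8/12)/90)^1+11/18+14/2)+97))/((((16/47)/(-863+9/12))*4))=-1772596305/248030272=-7.15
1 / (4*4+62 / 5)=5 / 142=0.04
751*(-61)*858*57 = -2240432766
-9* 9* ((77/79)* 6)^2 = -17288964/6241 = -2770.22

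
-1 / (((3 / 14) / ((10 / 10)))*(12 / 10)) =-35 / 9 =-3.89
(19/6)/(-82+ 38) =-19/264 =-0.07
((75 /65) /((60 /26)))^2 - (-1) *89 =357 /4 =89.25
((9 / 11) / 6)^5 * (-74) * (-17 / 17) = 8991 / 2576816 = 0.00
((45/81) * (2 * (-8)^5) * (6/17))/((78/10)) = -3276800/1989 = -1647.46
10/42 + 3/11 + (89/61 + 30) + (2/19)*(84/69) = 32.10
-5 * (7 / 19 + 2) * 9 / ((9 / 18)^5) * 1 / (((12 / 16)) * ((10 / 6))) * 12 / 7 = -622080 / 133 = -4677.29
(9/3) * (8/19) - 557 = -10559/19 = -555.74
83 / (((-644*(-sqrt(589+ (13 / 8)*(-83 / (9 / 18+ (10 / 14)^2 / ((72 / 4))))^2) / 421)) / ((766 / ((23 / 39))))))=349.37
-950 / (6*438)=-475 / 1314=-0.36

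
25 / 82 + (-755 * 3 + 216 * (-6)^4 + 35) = 22771917 / 82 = 277706.30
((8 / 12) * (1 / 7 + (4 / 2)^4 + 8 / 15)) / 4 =1751 / 630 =2.78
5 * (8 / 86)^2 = 80 / 1849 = 0.04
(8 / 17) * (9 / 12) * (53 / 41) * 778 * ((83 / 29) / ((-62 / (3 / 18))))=-1711211 / 626603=-2.73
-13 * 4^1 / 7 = -52 / 7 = -7.43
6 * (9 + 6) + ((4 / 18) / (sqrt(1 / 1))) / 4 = 1621 / 18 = 90.06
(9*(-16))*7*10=-10080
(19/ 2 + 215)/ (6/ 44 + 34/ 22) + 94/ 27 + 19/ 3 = 143158/ 999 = 143.30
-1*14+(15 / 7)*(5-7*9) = -138.29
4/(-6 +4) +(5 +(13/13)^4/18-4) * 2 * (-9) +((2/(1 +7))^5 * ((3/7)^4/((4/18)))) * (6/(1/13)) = -51602673/2458624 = -20.99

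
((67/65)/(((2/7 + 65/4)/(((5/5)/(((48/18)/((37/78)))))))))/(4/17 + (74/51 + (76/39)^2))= 2655009/1313012440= 0.00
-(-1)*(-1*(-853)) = 853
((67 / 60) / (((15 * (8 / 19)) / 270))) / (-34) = -3819 / 2720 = -1.40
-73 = -73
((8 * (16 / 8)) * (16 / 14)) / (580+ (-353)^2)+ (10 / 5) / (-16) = -875299 / 7010584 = -0.12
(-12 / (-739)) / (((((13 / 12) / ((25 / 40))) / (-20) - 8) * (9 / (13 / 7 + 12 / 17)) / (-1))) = 61000 / 106672433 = 0.00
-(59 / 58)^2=-3481 / 3364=-1.03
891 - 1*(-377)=1268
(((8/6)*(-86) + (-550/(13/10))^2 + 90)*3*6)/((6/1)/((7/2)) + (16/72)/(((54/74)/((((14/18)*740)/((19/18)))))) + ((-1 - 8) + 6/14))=4398817602879/217370504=20236.50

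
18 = 18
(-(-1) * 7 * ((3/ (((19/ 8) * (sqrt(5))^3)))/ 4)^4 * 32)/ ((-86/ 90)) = -2612736/ 17511884375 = -0.00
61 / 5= 12.20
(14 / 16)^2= 0.77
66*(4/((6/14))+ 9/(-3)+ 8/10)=2354/5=470.80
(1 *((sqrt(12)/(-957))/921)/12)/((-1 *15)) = sqrt(3)/79325730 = 0.00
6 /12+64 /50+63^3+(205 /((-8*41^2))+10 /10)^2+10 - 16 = 672517669313 /2689600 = 250043.75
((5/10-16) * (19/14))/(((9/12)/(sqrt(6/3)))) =-589 * sqrt(2)/21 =-39.67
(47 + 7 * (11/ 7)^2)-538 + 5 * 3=-3211/ 7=-458.71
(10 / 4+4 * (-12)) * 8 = -364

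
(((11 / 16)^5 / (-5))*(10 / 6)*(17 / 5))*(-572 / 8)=391514981 / 31457280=12.45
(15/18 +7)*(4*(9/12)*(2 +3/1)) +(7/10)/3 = 1766/15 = 117.73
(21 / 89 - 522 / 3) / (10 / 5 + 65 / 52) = -61860 / 1157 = -53.47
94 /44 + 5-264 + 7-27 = -6091 /22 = -276.86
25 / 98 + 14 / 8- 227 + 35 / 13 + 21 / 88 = -12448017 / 56056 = -222.06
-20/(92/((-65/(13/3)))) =75/23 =3.26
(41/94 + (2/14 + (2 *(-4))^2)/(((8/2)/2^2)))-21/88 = 1862783/28952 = 64.34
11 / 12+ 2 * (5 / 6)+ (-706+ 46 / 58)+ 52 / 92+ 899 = 1576321 / 8004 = 196.94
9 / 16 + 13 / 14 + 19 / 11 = 3965 / 1232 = 3.22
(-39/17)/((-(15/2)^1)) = 26/85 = 0.31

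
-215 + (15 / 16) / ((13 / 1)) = -44705 / 208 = -214.93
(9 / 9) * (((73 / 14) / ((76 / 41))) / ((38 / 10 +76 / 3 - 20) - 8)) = 44895 / 18088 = 2.48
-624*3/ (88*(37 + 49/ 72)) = -16848/ 29843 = -0.56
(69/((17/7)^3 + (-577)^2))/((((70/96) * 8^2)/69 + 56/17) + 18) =9253797/981024975760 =0.00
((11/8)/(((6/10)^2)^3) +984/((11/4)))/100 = 24845377/6415200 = 3.87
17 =17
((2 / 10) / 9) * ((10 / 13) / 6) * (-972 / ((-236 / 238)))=2142 / 767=2.79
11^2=121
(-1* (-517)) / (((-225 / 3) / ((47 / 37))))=-8.76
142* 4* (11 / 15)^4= 8316088 / 50625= 164.27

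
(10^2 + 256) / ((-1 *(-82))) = 178 / 41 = 4.34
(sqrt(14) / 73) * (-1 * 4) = -4 * sqrt(14) / 73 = -0.21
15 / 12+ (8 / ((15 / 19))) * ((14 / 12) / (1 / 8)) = 17249 / 180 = 95.83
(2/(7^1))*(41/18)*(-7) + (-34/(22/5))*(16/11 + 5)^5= -86571.99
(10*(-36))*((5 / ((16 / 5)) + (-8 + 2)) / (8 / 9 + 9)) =28755 / 178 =161.54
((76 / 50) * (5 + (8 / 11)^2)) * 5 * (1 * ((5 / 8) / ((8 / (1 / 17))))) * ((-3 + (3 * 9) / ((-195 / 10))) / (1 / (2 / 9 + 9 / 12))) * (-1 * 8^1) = 2817605 / 427856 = 6.59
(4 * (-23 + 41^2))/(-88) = -75.36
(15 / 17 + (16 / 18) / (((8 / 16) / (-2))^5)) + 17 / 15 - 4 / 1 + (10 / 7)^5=-906.26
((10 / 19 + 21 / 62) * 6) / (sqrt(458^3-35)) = 1019 * sqrt(10674653) / 6287370617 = 0.00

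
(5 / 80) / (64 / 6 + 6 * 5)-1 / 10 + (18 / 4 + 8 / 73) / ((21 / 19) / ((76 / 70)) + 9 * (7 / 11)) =22325267717 / 38168266080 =0.58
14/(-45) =-14/45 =-0.31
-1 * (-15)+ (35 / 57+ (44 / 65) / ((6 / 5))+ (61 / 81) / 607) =196486399 / 12144249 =16.18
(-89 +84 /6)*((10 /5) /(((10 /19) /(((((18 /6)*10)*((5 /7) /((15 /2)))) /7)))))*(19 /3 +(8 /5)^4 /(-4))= -669028 /1225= -546.15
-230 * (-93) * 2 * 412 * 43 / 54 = 126315080 / 9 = 14035008.89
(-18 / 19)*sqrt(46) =-18*sqrt(46) / 19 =-6.43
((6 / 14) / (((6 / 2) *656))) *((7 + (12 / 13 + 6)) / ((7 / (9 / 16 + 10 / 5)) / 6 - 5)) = -543 / 813904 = -0.00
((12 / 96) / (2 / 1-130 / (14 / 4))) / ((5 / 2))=-7 / 4920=-0.00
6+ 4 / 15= 94 / 15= 6.27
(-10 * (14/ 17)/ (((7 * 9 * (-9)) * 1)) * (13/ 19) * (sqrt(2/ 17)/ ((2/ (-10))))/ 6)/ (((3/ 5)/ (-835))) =2713750 * sqrt(34)/ 4002939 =3.95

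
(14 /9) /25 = 14 /225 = 0.06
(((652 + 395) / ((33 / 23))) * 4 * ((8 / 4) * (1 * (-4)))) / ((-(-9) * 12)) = -64216 / 297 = -216.22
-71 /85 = -0.84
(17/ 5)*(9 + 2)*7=1309/ 5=261.80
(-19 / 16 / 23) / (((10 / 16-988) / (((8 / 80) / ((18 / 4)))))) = 19 / 16350930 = 0.00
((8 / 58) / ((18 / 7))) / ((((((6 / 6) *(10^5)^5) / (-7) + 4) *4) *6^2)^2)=343 / 270604799999999999999998484613120000000000000002121541632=0.00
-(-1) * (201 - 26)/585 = 0.30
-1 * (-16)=16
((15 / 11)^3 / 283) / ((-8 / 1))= -3375 / 3013384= -0.00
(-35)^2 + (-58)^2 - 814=3775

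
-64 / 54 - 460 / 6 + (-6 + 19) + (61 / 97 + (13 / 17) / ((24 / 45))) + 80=6130225 / 356184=17.21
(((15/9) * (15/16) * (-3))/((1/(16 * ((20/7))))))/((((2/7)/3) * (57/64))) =-48000/19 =-2526.32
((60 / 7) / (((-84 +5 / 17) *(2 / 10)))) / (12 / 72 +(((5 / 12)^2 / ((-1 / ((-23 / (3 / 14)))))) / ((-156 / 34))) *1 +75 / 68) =1460721600 / 7964706029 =0.18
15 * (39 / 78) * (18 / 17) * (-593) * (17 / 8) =-80055 / 8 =-10006.88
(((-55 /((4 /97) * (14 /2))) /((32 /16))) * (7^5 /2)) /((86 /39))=-499564065 /1376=-363055.28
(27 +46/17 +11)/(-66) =-346/561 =-0.62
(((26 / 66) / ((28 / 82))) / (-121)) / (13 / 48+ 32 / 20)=-21320 / 4183333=-0.01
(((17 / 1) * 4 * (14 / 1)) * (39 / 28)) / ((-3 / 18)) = -7956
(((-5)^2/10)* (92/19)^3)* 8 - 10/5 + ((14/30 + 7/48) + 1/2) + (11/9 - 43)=11002405579/4938480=2227.89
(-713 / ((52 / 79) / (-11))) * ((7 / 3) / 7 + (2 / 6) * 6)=27802.43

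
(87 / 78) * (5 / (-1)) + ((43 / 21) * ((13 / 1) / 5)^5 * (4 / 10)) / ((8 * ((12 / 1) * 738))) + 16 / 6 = -2.91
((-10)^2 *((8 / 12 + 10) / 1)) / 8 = 400 / 3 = 133.33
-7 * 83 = -581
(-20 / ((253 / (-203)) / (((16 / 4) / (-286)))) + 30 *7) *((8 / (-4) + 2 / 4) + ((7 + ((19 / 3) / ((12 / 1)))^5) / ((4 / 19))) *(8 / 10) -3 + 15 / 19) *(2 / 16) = 100467560720022097 / 166258039394304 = 604.29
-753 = -753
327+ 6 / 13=4257 / 13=327.46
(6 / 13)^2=36 / 169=0.21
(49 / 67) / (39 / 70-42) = -3430 / 194367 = -0.02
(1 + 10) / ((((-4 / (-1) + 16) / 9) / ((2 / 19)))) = 99 / 190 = 0.52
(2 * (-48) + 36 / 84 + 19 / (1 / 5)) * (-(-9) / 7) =-36 / 49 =-0.73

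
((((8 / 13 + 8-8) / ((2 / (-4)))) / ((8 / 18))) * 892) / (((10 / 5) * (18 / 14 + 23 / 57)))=-3203172 / 4381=-731.15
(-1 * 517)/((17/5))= -2585/17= -152.06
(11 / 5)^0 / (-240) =-1 / 240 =-0.00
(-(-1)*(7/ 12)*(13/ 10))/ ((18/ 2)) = 91/ 1080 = 0.08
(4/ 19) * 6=24/ 19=1.26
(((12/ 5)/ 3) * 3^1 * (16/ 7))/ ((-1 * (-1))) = 192/ 35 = 5.49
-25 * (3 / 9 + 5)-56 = -568 / 3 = -189.33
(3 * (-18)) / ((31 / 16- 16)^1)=96 / 25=3.84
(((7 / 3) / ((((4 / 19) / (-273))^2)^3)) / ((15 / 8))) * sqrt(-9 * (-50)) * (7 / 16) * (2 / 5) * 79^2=1985301614892974669611893027 * sqrt(2) / 20480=137091819784318953085067.10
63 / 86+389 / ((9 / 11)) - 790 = -242899 / 774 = -313.82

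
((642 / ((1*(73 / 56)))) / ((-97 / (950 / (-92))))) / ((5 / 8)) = 13661760 / 162863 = 83.88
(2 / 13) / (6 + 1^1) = 2 / 91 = 0.02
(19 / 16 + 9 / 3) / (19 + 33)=67 / 832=0.08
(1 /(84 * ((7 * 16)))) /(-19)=-1 /178752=-0.00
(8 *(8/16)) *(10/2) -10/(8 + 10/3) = 19.12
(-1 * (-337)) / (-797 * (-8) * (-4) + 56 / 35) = -1685 / 127512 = -0.01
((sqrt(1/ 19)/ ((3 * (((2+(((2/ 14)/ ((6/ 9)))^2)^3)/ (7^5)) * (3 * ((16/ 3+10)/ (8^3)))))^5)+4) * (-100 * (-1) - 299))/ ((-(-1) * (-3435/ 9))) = 2388/ 1145+7101416316663469238709937911854561775911686054361541869933646806253568 * sqrt(19)/ 8785762362927022779255821256757200485951825334165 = 3523240761776567260882.02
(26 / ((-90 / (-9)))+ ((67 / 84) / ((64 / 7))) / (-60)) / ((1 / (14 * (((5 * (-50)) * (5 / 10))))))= -20954675 / 4608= -4547.46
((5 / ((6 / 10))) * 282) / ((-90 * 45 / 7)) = -329 / 81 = -4.06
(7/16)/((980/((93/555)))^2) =961/75130720000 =0.00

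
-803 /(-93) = 803 /93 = 8.63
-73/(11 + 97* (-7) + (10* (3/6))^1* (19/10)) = 146/1317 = 0.11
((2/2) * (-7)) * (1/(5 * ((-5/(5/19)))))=7/95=0.07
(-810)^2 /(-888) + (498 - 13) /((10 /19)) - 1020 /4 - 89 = -5970 /37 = -161.35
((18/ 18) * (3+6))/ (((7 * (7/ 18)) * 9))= 18/ 49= 0.37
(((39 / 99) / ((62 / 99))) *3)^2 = 13689 / 3844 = 3.56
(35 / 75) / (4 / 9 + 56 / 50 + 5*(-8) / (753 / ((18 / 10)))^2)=6615105 / 22173112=0.30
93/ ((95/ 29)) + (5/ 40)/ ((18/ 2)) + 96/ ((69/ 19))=8627137/ 157320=54.84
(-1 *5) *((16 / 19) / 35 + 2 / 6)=-713 / 399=-1.79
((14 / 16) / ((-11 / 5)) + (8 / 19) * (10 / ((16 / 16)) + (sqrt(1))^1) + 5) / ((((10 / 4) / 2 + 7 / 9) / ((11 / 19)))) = 138951 / 52706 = 2.64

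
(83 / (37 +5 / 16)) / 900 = 332 / 134325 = 0.00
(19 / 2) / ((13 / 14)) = 10.23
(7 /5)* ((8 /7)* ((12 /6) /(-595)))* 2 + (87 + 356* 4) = 4495193 /2975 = 1510.99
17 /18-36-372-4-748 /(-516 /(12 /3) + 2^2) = -911411 /2250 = -405.07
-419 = -419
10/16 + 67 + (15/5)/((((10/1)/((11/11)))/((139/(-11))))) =28087/440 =63.83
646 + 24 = 670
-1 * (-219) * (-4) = -876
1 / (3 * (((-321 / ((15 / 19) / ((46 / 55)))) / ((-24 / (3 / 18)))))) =0.14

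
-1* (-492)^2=-242064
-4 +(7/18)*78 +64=271/3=90.33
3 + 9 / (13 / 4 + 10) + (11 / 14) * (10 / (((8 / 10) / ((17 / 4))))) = 269615 / 5936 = 45.42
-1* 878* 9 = -7902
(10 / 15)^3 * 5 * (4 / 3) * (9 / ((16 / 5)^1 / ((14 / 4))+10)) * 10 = 16.29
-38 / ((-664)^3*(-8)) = -0.00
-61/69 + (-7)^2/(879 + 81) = -6131/7360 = -0.83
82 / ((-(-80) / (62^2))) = 39401 / 10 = 3940.10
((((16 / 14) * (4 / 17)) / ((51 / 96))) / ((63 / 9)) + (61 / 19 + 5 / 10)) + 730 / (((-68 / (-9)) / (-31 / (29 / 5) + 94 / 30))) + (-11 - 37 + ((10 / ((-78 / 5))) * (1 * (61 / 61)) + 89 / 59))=-9229060831373 / 35908076022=-257.02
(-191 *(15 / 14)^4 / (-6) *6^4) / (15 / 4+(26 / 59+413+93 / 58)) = 297797411250 / 2293937009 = 129.82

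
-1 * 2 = -2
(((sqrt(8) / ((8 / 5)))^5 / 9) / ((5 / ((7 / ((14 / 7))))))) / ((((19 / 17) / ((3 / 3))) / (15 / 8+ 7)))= 5280625 * sqrt(2) / 700416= 10.66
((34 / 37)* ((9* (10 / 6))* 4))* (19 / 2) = 19380 / 37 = 523.78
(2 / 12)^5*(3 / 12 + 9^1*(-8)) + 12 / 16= 23041 / 31104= 0.74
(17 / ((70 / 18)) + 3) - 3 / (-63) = 779 / 105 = 7.42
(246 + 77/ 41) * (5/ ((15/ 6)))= 20326/ 41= 495.76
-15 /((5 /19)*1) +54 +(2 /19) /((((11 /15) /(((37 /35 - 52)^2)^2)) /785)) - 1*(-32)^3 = 9520834715762707 /12545225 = 758921001.08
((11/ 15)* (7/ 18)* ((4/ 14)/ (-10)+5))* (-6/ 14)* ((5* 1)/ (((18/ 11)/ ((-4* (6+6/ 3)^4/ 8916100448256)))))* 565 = 396517/ 205705930752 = 0.00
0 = 0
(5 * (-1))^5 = -3125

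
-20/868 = -5/217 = -0.02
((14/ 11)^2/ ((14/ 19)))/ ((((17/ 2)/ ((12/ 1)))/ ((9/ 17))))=57456/ 34969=1.64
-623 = -623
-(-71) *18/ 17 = 1278/ 17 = 75.18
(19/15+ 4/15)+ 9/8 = 319/120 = 2.66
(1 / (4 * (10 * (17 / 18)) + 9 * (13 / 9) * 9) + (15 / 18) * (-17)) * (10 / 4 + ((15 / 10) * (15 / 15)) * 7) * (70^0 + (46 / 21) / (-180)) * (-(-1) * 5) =-2872497121 / 3159324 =-909.21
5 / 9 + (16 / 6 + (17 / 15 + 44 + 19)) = 3031 / 45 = 67.36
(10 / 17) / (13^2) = 10 / 2873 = 0.00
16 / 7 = 2.29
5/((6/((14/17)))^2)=0.09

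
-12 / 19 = -0.63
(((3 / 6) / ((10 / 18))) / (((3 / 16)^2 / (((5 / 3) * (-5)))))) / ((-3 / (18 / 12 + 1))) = 177.78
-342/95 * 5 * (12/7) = -30.86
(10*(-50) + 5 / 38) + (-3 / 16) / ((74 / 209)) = -11256953 / 22496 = -500.40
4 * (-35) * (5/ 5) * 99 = -13860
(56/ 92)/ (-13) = -14/ 299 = -0.05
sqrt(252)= 6*sqrt(7)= 15.87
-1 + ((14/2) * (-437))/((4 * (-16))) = 2995/64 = 46.80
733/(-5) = -733/5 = -146.60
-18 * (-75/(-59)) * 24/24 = -1350/59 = -22.88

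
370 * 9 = 3330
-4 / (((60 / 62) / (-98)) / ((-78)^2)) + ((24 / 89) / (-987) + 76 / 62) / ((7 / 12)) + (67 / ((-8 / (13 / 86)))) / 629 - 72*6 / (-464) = 982582375189409079473 / 398705956932080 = 2464428.63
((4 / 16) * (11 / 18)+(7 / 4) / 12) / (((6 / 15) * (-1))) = -0.75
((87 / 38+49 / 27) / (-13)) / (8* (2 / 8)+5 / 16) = -33688 / 246753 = -0.14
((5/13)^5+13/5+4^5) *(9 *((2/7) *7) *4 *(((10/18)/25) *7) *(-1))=-106728305264/9282325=-11498.01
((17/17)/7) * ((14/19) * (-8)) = -16/19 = -0.84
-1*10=-10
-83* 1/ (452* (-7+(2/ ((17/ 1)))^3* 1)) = 407779/ 15541116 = 0.03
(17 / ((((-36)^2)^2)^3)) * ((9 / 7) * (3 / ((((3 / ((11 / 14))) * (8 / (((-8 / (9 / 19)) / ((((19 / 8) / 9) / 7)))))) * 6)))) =-187 / 5528111561375219712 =-0.00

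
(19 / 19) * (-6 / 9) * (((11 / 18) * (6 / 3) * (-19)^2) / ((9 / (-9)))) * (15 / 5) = 7942 / 9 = 882.44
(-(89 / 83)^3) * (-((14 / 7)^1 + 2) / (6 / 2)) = 2819876 / 1715361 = 1.64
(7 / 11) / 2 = 7 / 22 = 0.32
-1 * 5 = -5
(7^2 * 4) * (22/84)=154/3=51.33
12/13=0.92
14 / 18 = 7 / 9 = 0.78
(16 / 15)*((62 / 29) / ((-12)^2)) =62 / 3915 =0.02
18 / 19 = 0.95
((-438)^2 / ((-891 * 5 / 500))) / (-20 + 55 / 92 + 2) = 196107200 / 158499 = 1237.28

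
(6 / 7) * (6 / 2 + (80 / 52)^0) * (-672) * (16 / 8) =-4608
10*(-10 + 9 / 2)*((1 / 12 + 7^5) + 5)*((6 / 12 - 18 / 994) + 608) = -562641654.53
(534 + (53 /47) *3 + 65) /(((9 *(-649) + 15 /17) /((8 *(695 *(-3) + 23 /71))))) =284955070592 /165652017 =1720.20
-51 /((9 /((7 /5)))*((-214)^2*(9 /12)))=-119 /515205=-0.00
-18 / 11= -1.64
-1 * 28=-28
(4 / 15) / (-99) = -4 / 1485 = -0.00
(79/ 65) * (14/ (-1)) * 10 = -170.15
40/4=10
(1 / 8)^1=1 / 8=0.12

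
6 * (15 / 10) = 9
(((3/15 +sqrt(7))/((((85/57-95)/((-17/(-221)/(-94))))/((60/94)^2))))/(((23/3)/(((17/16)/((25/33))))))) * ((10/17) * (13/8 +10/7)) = 8684577/37062950491840 +8684577 * sqrt(7)/7412590098368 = 0.00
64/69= 0.93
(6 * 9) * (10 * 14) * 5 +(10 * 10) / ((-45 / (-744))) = 39453.33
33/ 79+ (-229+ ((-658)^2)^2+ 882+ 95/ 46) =681221739507689/ 3634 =187457825951.48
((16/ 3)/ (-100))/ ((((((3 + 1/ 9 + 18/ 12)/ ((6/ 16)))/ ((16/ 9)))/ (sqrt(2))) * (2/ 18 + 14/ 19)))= -2736 * sqrt(2)/ 300875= -0.01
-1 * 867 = -867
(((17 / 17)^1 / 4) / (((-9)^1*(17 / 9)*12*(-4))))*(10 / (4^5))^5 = 3125 / 114841790497947648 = 0.00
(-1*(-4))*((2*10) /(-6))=-40 /3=-13.33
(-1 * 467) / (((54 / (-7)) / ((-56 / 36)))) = -22883 / 243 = -94.17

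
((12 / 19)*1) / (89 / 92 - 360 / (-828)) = 368 / 817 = 0.45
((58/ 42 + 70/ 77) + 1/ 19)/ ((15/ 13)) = 133666/ 65835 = 2.03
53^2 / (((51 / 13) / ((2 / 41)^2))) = 146068 / 85731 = 1.70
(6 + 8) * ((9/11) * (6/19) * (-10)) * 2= -72.34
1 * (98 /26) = 49 /13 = 3.77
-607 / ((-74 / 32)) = 9712 / 37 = 262.49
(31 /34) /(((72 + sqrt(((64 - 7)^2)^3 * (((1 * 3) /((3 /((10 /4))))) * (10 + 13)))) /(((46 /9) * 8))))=-91264 /67049554195539 + 39123736 * sqrt(230) /22349851398513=0.00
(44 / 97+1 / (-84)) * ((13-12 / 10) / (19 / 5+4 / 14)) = 212341 / 166452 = 1.28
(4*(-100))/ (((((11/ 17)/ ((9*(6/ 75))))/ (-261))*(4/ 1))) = 319464/ 11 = 29042.18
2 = 2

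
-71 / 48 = -1.48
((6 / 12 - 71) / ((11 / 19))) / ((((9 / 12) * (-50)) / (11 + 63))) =66082 / 275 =240.30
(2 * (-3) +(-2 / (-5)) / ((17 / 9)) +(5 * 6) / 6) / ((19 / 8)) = -0.33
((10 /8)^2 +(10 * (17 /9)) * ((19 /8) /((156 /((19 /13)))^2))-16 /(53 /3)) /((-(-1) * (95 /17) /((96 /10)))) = 88149187831 /77654502900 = 1.14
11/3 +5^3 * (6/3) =253.67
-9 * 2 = -18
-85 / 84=-1.01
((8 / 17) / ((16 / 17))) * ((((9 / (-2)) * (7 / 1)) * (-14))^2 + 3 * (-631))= 96294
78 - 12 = 66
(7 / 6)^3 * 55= 18865 / 216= 87.34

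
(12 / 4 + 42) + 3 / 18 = 271 / 6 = 45.17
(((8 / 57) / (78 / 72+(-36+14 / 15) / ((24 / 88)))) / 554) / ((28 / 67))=-4020 / 845464109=-0.00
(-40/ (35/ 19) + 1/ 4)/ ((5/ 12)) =-51.51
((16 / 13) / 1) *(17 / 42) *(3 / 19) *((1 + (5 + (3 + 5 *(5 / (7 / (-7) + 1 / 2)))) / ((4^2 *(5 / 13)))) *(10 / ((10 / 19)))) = -3961 / 455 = -8.71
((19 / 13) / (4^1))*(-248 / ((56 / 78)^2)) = -68913 / 392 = -175.80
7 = 7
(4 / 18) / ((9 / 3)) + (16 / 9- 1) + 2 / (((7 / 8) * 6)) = 1.23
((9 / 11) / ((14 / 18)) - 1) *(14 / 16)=1 / 22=0.05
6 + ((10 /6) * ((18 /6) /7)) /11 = 467 /77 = 6.06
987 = 987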